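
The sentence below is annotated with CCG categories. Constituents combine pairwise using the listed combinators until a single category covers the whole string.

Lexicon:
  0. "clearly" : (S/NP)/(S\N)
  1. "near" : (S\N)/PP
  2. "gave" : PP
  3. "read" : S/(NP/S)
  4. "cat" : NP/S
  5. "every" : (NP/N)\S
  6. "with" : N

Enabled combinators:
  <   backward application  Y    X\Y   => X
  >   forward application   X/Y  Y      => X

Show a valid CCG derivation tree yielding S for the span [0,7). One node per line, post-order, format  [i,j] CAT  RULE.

[0,1] (S/NP)/(S\N)  lex  "clearly"
[1,2] (S\N)/PP  lex  "near"
[2,3] PP  lex  "gave"
[1,3] S\N  >  k=2
[0,3] S/NP  >  k=1
[3,4] S/(NP/S)  lex  "read"
[4,5] NP/S  lex  "cat"
[3,5] S  >  k=4
[5,6] (NP/N)\S  lex  "every"
[3,6] NP/N  <  k=5
[6,7] N  lex  "with"
[3,7] NP  >  k=6
[0,7] S  >  k=3

[0,7] S   >
  [0,3] S/NP   >
    [0,1] "clearly" : (S/NP)/(S\N)
    [1,3] S\N   >
      [1,2] "near" : (S\N)/PP
      [2,3] "gave" : PP
  [3,7] NP   >
    [3,6] NP/N   <
      [3,5] S   >
        [3,4] "read" : S/(NP/S)
        [4,5] "cat" : NP/S
      [5,6] "every" : (NP/N)\S
    [6,7] "with" : N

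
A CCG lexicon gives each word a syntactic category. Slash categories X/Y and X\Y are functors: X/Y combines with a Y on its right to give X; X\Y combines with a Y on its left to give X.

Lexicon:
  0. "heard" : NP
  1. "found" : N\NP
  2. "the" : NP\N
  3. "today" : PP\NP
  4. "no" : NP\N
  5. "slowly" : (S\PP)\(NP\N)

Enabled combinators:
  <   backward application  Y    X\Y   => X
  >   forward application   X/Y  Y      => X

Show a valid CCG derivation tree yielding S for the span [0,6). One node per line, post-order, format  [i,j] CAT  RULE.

[0,1] NP  lex  "heard"
[1,2] N\NP  lex  "found"
[0,2] N  <  k=1
[2,3] NP\N  lex  "the"
[0,3] NP  <  k=2
[3,4] PP\NP  lex  "today"
[0,4] PP  <  k=3
[4,5] NP\N  lex  "no"
[5,6] (S\PP)\(NP\N)  lex  "slowly"
[4,6] S\PP  <  k=5
[0,6] S  <  k=4

[0,6] S   <
  [0,4] PP   <
    [0,3] NP   <
      [0,2] N   <
        [0,1] "heard" : NP
        [1,2] "found" : N\NP
      [2,3] "the" : NP\N
    [3,4] "today" : PP\NP
  [4,6] S\PP   <
    [4,5] "no" : NP\N
    [5,6] "slowly" : (S\PP)\(NP\N)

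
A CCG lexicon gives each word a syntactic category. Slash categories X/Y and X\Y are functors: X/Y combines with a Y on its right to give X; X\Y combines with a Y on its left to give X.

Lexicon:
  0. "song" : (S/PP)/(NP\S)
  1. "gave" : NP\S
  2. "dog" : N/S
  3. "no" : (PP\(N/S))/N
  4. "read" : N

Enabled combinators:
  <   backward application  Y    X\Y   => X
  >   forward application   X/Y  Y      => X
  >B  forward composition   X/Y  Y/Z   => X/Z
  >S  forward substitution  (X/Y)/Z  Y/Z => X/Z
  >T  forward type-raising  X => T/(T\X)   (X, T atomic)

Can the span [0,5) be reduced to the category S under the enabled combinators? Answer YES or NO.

[0,5] S   >
  [0,2] S/PP   >
    [0,1] "song" : (S/PP)/(NP\S)
    [1,2] "gave" : NP\S
  [2,5] PP   <
    [2,3] "dog" : N/S
    [3,5] PP\(N/S)   >
      [3,4] "no" : (PP\(N/S))/N
      [4,5] "read" : N

YES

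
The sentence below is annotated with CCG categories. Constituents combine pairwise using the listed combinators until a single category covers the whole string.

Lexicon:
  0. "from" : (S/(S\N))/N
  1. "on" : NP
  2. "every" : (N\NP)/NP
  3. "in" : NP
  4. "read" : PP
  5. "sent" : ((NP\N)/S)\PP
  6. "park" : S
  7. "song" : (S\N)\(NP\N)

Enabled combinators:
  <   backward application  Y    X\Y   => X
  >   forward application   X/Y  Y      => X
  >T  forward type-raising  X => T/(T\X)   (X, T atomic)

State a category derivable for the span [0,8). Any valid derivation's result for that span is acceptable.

[0,8] S   >
  [0,4] S/(S\N)   >
    [0,1] "from" : (S/(S\N))/N
    [1,4] N   >
      [1,2] N/(N\NP)   >T
        [1,2] "on" : NP
      [2,4] N\NP   >
        [2,3] "every" : (N\NP)/NP
        [3,4] "in" : NP
  [4,8] S\N   <
    [4,7] NP\N   >
      [4,6] (NP\N)/S   <
        [4,5] "read" : PP
        [5,6] "sent" : ((NP\N)/S)\PP
      [6,7] "park" : S
    [7,8] "song" : (S\N)\(NP\N)

S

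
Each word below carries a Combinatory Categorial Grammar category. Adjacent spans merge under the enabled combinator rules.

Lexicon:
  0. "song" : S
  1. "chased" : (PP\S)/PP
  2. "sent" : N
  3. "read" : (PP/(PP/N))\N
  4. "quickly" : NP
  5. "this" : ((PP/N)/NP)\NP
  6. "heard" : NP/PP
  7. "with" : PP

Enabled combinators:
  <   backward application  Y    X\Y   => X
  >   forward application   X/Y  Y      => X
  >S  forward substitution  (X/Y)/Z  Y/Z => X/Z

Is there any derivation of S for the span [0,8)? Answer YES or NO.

NO

S (PP\S)/PP N (PP/(PP/N))\N NP ((PP/N)/NP)\NP NP/PP PP
CKY chart[0,8] = {PP}; S ∉ chart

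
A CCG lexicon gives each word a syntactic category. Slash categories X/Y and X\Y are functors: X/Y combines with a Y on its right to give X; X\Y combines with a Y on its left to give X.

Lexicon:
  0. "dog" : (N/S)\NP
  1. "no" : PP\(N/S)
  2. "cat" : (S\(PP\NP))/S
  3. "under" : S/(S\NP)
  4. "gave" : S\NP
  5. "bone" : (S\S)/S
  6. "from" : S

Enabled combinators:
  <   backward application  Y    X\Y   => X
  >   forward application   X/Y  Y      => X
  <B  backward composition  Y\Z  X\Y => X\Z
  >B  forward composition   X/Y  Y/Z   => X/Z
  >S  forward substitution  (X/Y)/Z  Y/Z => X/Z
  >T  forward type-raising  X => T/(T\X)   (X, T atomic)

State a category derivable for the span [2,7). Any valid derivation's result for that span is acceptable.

[0,7] S   <
  [0,2] PP\NP   <B
    [0,1] "dog" : (N/S)\NP
    [1,2] "no" : PP\(N/S)
  [2,7] S\(PP\NP)   >
    [2,3] "cat" : (S\(PP\NP))/S
    [3,7] S   >
      [3,4] "under" : S/(S\NP)
      [4,7] S\NP   <B
        [4,5] "gave" : S\NP
        [5,7] S\S   >
          [5,6] "bone" : (S\S)/S
          [6,7] "from" : S

S\(PP\NP)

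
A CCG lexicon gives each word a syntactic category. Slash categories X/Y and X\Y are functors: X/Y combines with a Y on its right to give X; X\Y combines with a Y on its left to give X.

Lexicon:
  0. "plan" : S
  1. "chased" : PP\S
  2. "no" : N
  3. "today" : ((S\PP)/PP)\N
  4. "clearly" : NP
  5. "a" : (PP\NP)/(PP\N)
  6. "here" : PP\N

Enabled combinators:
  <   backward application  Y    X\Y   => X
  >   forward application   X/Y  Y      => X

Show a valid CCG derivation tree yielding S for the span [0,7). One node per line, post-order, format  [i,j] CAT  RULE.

[0,1] S  lex  "plan"
[1,2] PP\S  lex  "chased"
[0,2] PP  <  k=1
[2,3] N  lex  "no"
[3,4] ((S\PP)/PP)\N  lex  "today"
[2,4] (S\PP)/PP  <  k=3
[4,5] NP  lex  "clearly"
[5,6] (PP\NP)/(PP\N)  lex  "a"
[6,7] PP\N  lex  "here"
[5,7] PP\NP  >  k=6
[4,7] PP  <  k=5
[2,7] S\PP  >  k=4
[0,7] S  <  k=2

[0,7] S   <
  [0,2] PP   <
    [0,1] "plan" : S
    [1,2] "chased" : PP\S
  [2,7] S\PP   >
    [2,4] (S\PP)/PP   <
      [2,3] "no" : N
      [3,4] "today" : ((S\PP)/PP)\N
    [4,7] PP   <
      [4,5] "clearly" : NP
      [5,7] PP\NP   >
        [5,6] "a" : (PP\NP)/(PP\N)
        [6,7] "here" : PP\N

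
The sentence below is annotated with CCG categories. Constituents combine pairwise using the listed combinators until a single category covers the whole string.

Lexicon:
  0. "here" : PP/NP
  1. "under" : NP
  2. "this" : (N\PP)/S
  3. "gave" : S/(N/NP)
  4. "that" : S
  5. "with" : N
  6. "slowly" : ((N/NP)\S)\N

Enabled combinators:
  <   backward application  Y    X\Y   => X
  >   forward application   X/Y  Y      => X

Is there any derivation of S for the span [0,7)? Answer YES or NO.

PP/NP NP (N\PP)/S S/(N/NP) S N ((N/NP)\S)\N
CKY chart[0,7] = {N}; S ∉ chart

NO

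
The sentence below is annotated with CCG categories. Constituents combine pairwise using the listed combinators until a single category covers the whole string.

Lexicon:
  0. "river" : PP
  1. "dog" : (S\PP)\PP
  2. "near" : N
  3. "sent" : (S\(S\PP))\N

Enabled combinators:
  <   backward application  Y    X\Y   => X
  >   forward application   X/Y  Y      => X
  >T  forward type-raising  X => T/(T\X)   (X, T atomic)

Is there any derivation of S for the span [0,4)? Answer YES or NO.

[0,4] S   <
  [0,2] S\PP   <
    [0,1] "river" : PP
    [1,2] "dog" : (S\PP)\PP
  [2,4] S\(S\PP)   <
    [2,3] "near" : N
    [3,4] "sent" : (S\(S\PP))\N

YES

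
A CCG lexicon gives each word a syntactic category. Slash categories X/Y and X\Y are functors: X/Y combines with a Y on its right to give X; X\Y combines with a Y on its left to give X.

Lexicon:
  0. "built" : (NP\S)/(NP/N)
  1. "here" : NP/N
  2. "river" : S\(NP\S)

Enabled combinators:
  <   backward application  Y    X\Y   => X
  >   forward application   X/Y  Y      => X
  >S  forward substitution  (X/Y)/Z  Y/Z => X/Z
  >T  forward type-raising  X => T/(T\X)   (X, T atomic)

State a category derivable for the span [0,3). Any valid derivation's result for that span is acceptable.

S

[0,3] S   <
  [0,2] NP\S   >
    [0,1] "built" : (NP\S)/(NP/N)
    [1,2] "here" : NP/N
  [2,3] "river" : S\(NP\S)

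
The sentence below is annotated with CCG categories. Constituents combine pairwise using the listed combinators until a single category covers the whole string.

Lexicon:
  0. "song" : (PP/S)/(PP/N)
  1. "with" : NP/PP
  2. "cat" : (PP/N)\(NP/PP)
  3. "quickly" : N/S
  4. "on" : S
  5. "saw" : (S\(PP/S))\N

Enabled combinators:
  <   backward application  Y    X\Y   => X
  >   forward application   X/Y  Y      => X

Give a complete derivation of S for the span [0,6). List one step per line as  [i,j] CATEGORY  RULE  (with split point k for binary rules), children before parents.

[0,1] (PP/S)/(PP/N)  lex  "song"
[1,2] NP/PP  lex  "with"
[2,3] (PP/N)\(NP/PP)  lex  "cat"
[1,3] PP/N  <  k=2
[0,3] PP/S  >  k=1
[3,4] N/S  lex  "quickly"
[4,5] S  lex  "on"
[3,5] N  >  k=4
[5,6] (S\(PP/S))\N  lex  "saw"
[3,6] S\(PP/S)  <  k=5
[0,6] S  <  k=3

[0,6] S   <
  [0,3] PP/S   >
    [0,1] "song" : (PP/S)/(PP/N)
    [1,3] PP/N   <
      [1,2] "with" : NP/PP
      [2,3] "cat" : (PP/N)\(NP/PP)
  [3,6] S\(PP/S)   <
    [3,5] N   >
      [3,4] "quickly" : N/S
      [4,5] "on" : S
    [5,6] "saw" : (S\(PP/S))\N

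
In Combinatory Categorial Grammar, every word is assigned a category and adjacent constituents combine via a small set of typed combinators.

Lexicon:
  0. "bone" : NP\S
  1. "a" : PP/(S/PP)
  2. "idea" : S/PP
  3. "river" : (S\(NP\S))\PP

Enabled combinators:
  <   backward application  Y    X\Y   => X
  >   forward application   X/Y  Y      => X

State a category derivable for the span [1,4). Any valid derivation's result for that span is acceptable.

S\(NP\S)

[0,4] S   <
  [0,1] "bone" : NP\S
  [1,4] S\(NP\S)   <
    [1,3] PP   >
      [1,2] "a" : PP/(S/PP)
      [2,3] "idea" : S/PP
    [3,4] "river" : (S\(NP\S))\PP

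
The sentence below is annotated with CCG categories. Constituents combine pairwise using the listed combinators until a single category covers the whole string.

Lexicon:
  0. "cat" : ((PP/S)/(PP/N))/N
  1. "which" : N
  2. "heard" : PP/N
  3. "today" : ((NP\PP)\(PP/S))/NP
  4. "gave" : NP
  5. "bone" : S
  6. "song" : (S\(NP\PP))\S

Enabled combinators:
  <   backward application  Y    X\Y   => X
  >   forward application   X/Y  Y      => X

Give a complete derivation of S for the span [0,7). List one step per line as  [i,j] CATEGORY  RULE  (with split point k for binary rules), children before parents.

[0,7] S   <
  [0,5] NP\PP   <
    [0,3] PP/S   >
      [0,2] (PP/S)/(PP/N)   >
        [0,1] "cat" : ((PP/S)/(PP/N))/N
        [1,2] "which" : N
      [2,3] "heard" : PP/N
    [3,5] (NP\PP)\(PP/S)   >
      [3,4] "today" : ((NP\PP)\(PP/S))/NP
      [4,5] "gave" : NP
  [5,7] S\(NP\PP)   <
    [5,6] "bone" : S
    [6,7] "song" : (S\(NP\PP))\S

[0,1] ((PP/S)/(PP/N))/N  lex  "cat"
[1,2] N  lex  "which"
[0,2] (PP/S)/(PP/N)  >  k=1
[2,3] PP/N  lex  "heard"
[0,3] PP/S  >  k=2
[3,4] ((NP\PP)\(PP/S))/NP  lex  "today"
[4,5] NP  lex  "gave"
[3,5] (NP\PP)\(PP/S)  >  k=4
[0,5] NP\PP  <  k=3
[5,6] S  lex  "bone"
[6,7] (S\(NP\PP))\S  lex  "song"
[5,7] S\(NP\PP)  <  k=6
[0,7] S  <  k=5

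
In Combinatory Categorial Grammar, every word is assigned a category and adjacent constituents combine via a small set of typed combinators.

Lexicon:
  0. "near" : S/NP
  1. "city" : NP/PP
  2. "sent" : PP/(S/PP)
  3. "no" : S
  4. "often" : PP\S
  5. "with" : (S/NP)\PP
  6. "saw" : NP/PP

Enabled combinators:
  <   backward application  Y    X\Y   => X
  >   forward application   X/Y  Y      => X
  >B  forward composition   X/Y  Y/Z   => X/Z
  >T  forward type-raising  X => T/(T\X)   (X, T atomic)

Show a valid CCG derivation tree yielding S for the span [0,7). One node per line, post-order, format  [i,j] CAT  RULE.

[0,1] S/NP  lex  "near"
[1,2] NP/PP  lex  "city"
[0,2] S/PP  >B  k=1
[2,3] PP/(S/PP)  lex  "sent"
[3,4] S  lex  "no"
[3,4] PP/(PP\S)  >T
[4,5] PP\S  lex  "often"
[3,5] PP  >  k=4
[5,6] (S/NP)\PP  lex  "with"
[3,6] S/NP  <  k=5
[6,7] NP/PP  lex  "saw"
[3,7] S/PP  >B  k=6
[2,7] PP  >  k=3
[0,7] S  >  k=2

[0,7] S   >
  [0,2] S/PP   >B
    [0,1] "near" : S/NP
    [1,2] "city" : NP/PP
  [2,7] PP   >
    [2,3] "sent" : PP/(S/PP)
    [3,7] S/PP   >B
      [3,6] S/NP   <
        [3,5] PP   >
          [3,4] PP/(PP\S)   >T
            [3,4] "no" : S
          [4,5] "often" : PP\S
        [5,6] "with" : (S/NP)\PP
      [6,7] "saw" : NP/PP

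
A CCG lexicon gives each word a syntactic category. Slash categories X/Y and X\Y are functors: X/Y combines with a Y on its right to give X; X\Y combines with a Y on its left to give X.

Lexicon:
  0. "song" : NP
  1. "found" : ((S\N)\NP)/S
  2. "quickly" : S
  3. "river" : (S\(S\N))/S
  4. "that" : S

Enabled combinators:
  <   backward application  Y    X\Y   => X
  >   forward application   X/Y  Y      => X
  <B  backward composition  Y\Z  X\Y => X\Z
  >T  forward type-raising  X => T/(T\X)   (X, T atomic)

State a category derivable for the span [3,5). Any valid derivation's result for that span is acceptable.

S\(S\N)

[0,5] S   <
  [0,3] S\N   <
    [0,1] "song" : NP
    [1,3] (S\N)\NP   >
      [1,2] "found" : ((S\N)\NP)/S
      [2,3] "quickly" : S
  [3,5] S\(S\N)   >
    [3,4] "river" : (S\(S\N))/S
    [4,5] "that" : S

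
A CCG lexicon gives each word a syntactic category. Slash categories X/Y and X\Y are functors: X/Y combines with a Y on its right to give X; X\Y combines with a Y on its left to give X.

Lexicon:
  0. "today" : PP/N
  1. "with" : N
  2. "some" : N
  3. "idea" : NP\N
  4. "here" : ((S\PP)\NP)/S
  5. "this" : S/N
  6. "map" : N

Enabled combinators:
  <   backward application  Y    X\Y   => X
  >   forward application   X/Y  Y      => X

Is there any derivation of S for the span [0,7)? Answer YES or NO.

YES

[0,7] S   <
  [0,2] PP   >
    [0,1] "today" : PP/N
    [1,2] "with" : N
  [2,7] S\PP   <
    [2,4] NP   <
      [2,3] "some" : N
      [3,4] "idea" : NP\N
    [4,7] (S\PP)\NP   >
      [4,5] "here" : ((S\PP)\NP)/S
      [5,7] S   >
        [5,6] "this" : S/N
        [6,7] "map" : N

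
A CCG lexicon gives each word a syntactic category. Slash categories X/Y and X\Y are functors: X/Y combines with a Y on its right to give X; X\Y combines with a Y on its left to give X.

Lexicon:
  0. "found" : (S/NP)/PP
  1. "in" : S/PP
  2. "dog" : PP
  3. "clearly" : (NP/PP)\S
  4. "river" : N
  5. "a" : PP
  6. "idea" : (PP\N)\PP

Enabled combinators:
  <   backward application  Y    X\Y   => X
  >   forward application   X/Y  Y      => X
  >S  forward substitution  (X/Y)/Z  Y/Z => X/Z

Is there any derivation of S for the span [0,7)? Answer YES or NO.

YES

[0,7] S   >
  [0,4] S/PP   >S
    [0,1] "found" : (S/NP)/PP
    [1,4] NP/PP   <
      [1,3] S   >
        [1,2] "in" : S/PP
        [2,3] "dog" : PP
      [3,4] "clearly" : (NP/PP)\S
  [4,7] PP   <
    [4,5] "river" : N
    [5,7] PP\N   <
      [5,6] "a" : PP
      [6,7] "idea" : (PP\N)\PP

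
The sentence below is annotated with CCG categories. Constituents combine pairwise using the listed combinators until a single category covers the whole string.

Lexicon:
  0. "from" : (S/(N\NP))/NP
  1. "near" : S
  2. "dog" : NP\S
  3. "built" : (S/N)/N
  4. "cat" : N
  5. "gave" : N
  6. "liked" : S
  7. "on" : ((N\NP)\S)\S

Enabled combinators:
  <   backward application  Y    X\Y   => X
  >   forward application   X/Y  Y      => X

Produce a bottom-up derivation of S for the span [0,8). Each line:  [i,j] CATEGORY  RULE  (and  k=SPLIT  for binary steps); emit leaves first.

[0,1] (S/(N\NP))/NP  lex  "from"
[1,2] S  lex  "near"
[2,3] NP\S  lex  "dog"
[1,3] NP  <  k=2
[0,3] S/(N\NP)  >  k=1
[3,4] (S/N)/N  lex  "built"
[4,5] N  lex  "cat"
[3,5] S/N  >  k=4
[5,6] N  lex  "gave"
[3,6] S  >  k=5
[6,7] S  lex  "liked"
[7,8] ((N\NP)\S)\S  lex  "on"
[6,8] (N\NP)\S  <  k=7
[3,8] N\NP  <  k=6
[0,8] S  >  k=3

[0,8] S   >
  [0,3] S/(N\NP)   >
    [0,1] "from" : (S/(N\NP))/NP
    [1,3] NP   <
      [1,2] "near" : S
      [2,3] "dog" : NP\S
  [3,8] N\NP   <
    [3,6] S   >
      [3,5] S/N   >
        [3,4] "built" : (S/N)/N
        [4,5] "cat" : N
      [5,6] "gave" : N
    [6,8] (N\NP)\S   <
      [6,7] "liked" : S
      [7,8] "on" : ((N\NP)\S)\S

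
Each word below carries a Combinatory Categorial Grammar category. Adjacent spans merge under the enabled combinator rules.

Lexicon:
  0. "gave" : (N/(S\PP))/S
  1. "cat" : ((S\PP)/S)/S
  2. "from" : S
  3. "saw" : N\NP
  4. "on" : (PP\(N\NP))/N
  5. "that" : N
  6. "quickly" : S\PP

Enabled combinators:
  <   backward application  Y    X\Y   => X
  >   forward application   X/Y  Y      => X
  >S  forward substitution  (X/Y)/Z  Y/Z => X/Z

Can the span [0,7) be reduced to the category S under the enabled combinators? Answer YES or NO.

(N/(S\PP))/S ((S\PP)/S)/S S N\NP (PP\(N\NP))/N N S\PP
CKY chart[0,7] = {N}; S ∉ chart

NO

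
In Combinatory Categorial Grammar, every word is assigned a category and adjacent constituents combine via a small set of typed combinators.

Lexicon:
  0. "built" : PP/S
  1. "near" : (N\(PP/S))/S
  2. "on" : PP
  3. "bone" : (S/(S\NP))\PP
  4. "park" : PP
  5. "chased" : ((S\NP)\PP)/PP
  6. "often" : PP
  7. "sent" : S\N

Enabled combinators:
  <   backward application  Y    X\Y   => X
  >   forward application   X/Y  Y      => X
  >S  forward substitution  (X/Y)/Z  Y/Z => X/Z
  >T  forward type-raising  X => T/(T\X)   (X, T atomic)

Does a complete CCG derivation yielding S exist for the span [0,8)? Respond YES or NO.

YES

[0,8] S   <
  [0,7] N   <
    [0,1] "built" : PP/S
    [1,7] N\(PP/S)   >
      [1,2] "near" : (N\(PP/S))/S
      [2,7] S   >
        [2,4] S/(S\NP)   <
          [2,3] "on" : PP
          [3,4] "bone" : (S/(S\NP))\PP
        [4,7] S\NP   <
          [4,5] "park" : PP
          [5,7] (S\NP)\PP   >
            [5,6] "chased" : ((S\NP)\PP)/PP
            [6,7] "often" : PP
  [7,8] "sent" : S\N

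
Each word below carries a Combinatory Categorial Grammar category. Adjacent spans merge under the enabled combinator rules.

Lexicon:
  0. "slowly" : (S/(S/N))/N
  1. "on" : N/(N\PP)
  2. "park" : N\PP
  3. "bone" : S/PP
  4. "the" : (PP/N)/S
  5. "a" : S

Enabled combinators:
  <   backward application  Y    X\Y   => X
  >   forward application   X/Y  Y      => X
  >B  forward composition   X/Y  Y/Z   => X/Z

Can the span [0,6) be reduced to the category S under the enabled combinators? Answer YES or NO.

YES

[0,6] S   >
  [0,3] S/(S/N)   >
    [0,1] "slowly" : (S/(S/N))/N
    [1,3] N   >
      [1,2] "on" : N/(N\PP)
      [2,3] "park" : N\PP
  [3,6] S/N   >B
    [3,4] "bone" : S/PP
    [4,6] PP/N   >
      [4,5] "the" : (PP/N)/S
      [5,6] "a" : S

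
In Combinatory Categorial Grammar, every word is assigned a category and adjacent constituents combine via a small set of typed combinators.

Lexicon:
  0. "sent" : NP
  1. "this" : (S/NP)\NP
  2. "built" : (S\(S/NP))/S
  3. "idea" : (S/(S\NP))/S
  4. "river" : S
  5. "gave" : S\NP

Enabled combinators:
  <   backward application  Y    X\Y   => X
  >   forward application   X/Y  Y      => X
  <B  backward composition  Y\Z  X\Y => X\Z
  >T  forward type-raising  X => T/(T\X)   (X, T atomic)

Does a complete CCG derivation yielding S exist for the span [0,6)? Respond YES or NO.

YES

[0,6] S   <
  [0,1] "sent" : NP
  [1,6] S\NP   <B
    [1,2] "this" : (S/NP)\NP
    [2,6] S\(S/NP)   >
      [2,3] "built" : (S\(S/NP))/S
      [3,6] S   >
        [3,5] S/(S\NP)   >
          [3,4] "idea" : (S/(S\NP))/S
          [4,5] "river" : S
        [5,6] "gave" : S\NP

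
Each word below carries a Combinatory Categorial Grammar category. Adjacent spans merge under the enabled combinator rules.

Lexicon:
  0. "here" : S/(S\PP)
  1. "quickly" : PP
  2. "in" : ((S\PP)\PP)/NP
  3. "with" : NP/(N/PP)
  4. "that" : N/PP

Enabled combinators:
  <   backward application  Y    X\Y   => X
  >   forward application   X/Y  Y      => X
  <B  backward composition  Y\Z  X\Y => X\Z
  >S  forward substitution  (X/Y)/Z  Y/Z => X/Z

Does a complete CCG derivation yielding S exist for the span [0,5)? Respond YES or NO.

YES

[0,5] S   >
  [0,1] "here" : S/(S\PP)
  [1,5] S\PP   <
    [1,2] "quickly" : PP
    [2,5] (S\PP)\PP   >
      [2,3] "in" : ((S\PP)\PP)/NP
      [3,5] NP   >
        [3,4] "with" : NP/(N/PP)
        [4,5] "that" : N/PP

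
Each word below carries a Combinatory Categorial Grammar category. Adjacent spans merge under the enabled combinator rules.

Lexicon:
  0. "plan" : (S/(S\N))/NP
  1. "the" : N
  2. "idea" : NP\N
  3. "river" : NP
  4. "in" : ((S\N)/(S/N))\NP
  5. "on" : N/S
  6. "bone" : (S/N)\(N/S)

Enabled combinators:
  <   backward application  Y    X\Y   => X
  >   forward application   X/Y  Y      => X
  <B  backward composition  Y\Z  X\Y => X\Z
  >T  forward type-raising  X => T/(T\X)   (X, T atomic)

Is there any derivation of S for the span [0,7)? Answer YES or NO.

[0,7] S   >
  [0,3] S/(S\N)   >
    [0,1] "plan" : (S/(S\N))/NP
    [1,3] NP   >
      [1,2] NP/(NP\N)   >T
        [1,2] "the" : N
      [2,3] "idea" : NP\N
  [3,7] S\N   >
    [3,5] (S\N)/(S/N)   <
      [3,4] "river" : NP
      [4,5] "in" : ((S\N)/(S/N))\NP
    [5,7] S/N   <
      [5,6] "on" : N/S
      [6,7] "bone" : (S/N)\(N/S)

YES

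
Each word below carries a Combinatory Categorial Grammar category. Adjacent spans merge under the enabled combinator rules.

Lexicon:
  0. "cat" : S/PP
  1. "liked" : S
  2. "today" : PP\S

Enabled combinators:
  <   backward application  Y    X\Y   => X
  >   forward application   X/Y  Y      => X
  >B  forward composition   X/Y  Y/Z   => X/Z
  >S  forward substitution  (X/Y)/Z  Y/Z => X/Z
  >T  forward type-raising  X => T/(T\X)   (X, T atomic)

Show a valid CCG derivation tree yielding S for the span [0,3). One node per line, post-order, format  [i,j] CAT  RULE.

[0,1] S/PP  lex  "cat"
[1,2] S  lex  "liked"
[2,3] PP\S  lex  "today"
[1,3] PP  <  k=2
[0,3] S  >  k=1

[0,3] S   >
  [0,1] "cat" : S/PP
  [1,3] PP   <
    [1,2] "liked" : S
    [2,3] "today" : PP\S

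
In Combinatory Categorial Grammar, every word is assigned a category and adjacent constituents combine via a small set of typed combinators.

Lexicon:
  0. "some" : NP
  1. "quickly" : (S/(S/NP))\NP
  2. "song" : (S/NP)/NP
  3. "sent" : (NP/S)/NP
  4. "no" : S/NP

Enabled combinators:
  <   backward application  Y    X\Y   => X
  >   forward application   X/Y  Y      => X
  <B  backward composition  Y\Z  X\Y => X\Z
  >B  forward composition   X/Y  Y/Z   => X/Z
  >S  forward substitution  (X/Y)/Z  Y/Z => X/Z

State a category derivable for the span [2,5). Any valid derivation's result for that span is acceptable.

[0,5] S   >
  [0,2] S/(S/NP)   <
    [0,1] "some" : NP
    [1,2] "quickly" : (S/(S/NP))\NP
  [2,5] S/NP   >S
    [2,3] "song" : (S/NP)/NP
    [3,5] NP/NP   >S
      [3,4] "sent" : (NP/S)/NP
      [4,5] "no" : S/NP

S/NP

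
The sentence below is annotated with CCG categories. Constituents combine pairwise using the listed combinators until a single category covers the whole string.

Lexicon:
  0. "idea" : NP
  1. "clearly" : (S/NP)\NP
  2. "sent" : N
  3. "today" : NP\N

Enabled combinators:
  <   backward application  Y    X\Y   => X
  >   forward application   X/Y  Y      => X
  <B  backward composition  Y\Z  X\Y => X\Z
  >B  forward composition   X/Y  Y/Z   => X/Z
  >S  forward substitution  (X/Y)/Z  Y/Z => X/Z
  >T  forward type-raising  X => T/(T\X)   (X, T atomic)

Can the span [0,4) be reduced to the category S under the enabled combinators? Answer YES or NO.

YES

[0,4] S   >
  [0,2] S/NP   <
    [0,1] "idea" : NP
    [1,2] "clearly" : (S/NP)\NP
  [2,4] NP   >
    [2,3] NP/(NP\N)   >T
      [2,3] "sent" : N
    [3,4] "today" : NP\N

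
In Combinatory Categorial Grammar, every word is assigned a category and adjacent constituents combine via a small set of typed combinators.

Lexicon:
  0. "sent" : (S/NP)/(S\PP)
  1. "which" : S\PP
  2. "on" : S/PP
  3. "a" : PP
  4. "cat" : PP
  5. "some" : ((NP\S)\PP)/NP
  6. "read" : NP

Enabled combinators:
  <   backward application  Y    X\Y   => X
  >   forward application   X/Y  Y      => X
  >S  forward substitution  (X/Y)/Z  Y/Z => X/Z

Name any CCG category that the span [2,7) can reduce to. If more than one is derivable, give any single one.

[0,7] S   >
  [0,2] S/NP   >
    [0,1] "sent" : (S/NP)/(S\PP)
    [1,2] "which" : S\PP
  [2,7] NP   <
    [2,4] S   >
      [2,3] "on" : S/PP
      [3,4] "a" : PP
    [4,7] NP\S   <
      [4,5] "cat" : PP
      [5,7] (NP\S)\PP   >
        [5,6] "some" : ((NP\S)\PP)/NP
        [6,7] "read" : NP

NP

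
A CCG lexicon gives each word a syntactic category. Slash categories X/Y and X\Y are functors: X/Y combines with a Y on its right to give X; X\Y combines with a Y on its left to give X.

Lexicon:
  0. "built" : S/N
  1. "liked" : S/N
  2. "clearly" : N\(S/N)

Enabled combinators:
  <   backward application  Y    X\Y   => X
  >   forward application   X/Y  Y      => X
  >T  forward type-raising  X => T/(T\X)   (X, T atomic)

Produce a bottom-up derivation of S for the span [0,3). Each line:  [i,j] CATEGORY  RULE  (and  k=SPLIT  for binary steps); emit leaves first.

[0,1] S/N  lex  "built"
[1,2] S/N  lex  "liked"
[2,3] N\(S/N)  lex  "clearly"
[1,3] N  <  k=2
[0,3] S  >  k=1

[0,3] S   >
  [0,1] "built" : S/N
  [1,3] N   <
    [1,2] "liked" : S/N
    [2,3] "clearly" : N\(S/N)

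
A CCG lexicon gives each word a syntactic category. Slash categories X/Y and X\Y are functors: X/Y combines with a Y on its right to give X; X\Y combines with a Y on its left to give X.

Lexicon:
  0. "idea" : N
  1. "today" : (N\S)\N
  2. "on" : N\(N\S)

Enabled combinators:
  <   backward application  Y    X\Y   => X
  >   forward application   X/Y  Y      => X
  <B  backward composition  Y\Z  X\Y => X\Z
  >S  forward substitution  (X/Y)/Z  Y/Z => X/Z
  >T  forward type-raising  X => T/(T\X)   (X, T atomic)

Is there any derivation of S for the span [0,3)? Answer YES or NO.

NO

N (N\S)\N N\(N\S)
CKY chart[0,3] = {N, N/(N\N), NP/(NP\N), PP/(PP\N), S/(S\N)}; S ∉ chart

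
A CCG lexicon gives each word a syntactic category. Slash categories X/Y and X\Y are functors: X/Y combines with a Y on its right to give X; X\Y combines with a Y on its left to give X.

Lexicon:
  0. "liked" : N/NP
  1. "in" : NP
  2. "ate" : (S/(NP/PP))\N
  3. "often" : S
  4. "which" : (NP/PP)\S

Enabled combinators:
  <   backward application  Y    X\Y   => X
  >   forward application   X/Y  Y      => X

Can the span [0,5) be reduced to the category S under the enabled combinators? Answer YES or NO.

YES

[0,5] S   >
  [0,3] S/(NP/PP)   <
    [0,2] N   >
      [0,1] "liked" : N/NP
      [1,2] "in" : NP
    [2,3] "ate" : (S/(NP/PP))\N
  [3,5] NP/PP   <
    [3,4] "often" : S
    [4,5] "which" : (NP/PP)\S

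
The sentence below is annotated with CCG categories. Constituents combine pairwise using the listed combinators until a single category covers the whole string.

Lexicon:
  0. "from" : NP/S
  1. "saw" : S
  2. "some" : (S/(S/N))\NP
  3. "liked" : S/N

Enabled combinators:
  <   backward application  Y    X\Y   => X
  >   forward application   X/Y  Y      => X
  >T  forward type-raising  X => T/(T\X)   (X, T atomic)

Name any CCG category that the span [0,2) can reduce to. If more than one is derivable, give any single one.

[0,4] S   >
  [0,3] S/(S/N)   <
    [0,2] NP   >
      [0,1] "from" : NP/S
      [1,2] "saw" : S
    [2,3] "some" : (S/(S/N))\NP
  [3,4] "liked" : S/N

NP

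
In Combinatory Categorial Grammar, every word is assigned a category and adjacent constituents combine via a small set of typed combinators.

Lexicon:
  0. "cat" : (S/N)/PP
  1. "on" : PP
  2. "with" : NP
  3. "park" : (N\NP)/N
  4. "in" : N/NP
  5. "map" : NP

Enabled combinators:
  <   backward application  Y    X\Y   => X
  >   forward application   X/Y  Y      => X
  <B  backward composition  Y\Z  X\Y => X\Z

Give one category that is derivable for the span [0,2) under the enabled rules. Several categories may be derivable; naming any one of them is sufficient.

S/N

[0,6] S   >
  [0,2] S/N   >
    [0,1] "cat" : (S/N)/PP
    [1,2] "on" : PP
  [2,6] N   <
    [2,3] "with" : NP
    [3,6] N\NP   >
      [3,4] "park" : (N\NP)/N
      [4,6] N   >
        [4,5] "in" : N/NP
        [5,6] "map" : NP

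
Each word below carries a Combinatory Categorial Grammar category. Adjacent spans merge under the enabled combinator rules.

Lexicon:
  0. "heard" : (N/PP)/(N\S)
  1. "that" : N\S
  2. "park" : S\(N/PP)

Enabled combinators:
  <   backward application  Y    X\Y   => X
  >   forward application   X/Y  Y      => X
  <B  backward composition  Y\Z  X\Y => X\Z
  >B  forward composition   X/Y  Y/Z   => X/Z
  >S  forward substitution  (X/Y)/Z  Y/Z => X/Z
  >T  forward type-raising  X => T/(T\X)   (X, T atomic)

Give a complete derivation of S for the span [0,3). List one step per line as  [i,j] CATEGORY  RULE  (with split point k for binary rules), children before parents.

[0,3] S   <
  [0,2] N/PP   >
    [0,1] "heard" : (N/PP)/(N\S)
    [1,2] "that" : N\S
  [2,3] "park" : S\(N/PP)

[0,1] (N/PP)/(N\S)  lex  "heard"
[1,2] N\S  lex  "that"
[0,2] N/PP  >  k=1
[2,3] S\(N/PP)  lex  "park"
[0,3] S  <  k=2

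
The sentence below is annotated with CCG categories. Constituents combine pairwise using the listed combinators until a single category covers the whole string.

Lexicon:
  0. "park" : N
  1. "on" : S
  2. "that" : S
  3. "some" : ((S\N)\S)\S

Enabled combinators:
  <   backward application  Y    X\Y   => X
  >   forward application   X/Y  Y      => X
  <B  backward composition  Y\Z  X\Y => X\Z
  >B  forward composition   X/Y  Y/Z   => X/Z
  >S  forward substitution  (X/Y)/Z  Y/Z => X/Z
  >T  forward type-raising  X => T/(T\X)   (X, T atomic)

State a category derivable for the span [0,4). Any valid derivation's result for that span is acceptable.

S

[0,4] S   <
  [0,1] "park" : N
  [1,4] S\N   <
    [1,2] "on" : S
    [2,4] (S\N)\S   <
      [2,3] "that" : S
      [3,4] "some" : ((S\N)\S)\S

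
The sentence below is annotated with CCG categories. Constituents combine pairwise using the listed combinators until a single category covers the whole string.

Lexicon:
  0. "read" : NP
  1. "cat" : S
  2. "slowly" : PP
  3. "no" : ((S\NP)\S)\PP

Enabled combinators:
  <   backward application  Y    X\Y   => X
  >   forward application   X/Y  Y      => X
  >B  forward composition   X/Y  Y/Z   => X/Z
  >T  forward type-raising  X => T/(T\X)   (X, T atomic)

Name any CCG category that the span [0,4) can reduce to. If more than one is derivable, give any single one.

[0,4] S   >
  [0,1] S/(S\NP)   >T
    [0,1] "read" : NP
  [1,4] S\NP   <
    [1,2] "cat" : S
    [2,4] (S\NP)\S   <
      [2,3] "slowly" : PP
      [3,4] "no" : ((S\NP)\S)\PP

S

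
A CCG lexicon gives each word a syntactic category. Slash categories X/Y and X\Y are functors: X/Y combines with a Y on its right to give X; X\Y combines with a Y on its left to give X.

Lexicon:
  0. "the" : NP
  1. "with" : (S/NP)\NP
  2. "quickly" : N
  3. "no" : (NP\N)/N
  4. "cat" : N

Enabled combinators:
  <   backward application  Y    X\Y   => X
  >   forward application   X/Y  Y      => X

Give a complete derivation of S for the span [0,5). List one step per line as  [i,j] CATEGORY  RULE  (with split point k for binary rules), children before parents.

[0,1] NP  lex  "the"
[1,2] (S/NP)\NP  lex  "with"
[0,2] S/NP  <  k=1
[2,3] N  lex  "quickly"
[3,4] (NP\N)/N  lex  "no"
[4,5] N  lex  "cat"
[3,5] NP\N  >  k=4
[2,5] NP  <  k=3
[0,5] S  >  k=2

[0,5] S   >
  [0,2] S/NP   <
    [0,1] "the" : NP
    [1,2] "with" : (S/NP)\NP
  [2,5] NP   <
    [2,3] "quickly" : N
    [3,5] NP\N   >
      [3,4] "no" : (NP\N)/N
      [4,5] "cat" : N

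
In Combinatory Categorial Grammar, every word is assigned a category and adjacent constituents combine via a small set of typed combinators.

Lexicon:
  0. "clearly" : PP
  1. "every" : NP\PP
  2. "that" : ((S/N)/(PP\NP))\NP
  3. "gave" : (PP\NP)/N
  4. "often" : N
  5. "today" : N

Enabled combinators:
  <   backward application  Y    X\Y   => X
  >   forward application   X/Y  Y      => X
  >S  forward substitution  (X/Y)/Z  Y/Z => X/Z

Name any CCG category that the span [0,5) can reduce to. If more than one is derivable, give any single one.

[0,6] S   >
  [0,5] S/N   >
    [0,3] (S/N)/(PP\NP)   <
      [0,2] NP   <
        [0,1] "clearly" : PP
        [1,2] "every" : NP\PP
      [2,3] "that" : ((S/N)/(PP\NP))\NP
    [3,5] PP\NP   >
      [3,4] "gave" : (PP\NP)/N
      [4,5] "often" : N
  [5,6] "today" : N

S/N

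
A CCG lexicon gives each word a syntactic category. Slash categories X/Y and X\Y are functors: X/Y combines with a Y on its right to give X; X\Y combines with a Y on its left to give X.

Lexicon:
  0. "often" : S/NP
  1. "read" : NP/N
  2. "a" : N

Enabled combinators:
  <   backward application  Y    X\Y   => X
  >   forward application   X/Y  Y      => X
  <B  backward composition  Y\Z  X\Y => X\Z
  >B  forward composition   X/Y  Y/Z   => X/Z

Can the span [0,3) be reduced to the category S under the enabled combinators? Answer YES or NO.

[0,3] S   >
  [0,2] S/N   >B
    [0,1] "often" : S/NP
    [1,2] "read" : NP/N
  [2,3] "a" : N

YES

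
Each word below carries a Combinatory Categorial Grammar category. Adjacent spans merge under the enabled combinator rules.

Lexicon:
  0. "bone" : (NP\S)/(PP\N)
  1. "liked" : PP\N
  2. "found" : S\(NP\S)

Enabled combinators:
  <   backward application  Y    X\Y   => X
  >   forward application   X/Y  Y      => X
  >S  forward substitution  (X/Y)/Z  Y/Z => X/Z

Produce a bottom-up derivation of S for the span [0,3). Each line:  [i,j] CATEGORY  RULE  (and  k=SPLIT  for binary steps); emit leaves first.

[0,1] (NP\S)/(PP\N)  lex  "bone"
[1,2] PP\N  lex  "liked"
[0,2] NP\S  >  k=1
[2,3] S\(NP\S)  lex  "found"
[0,3] S  <  k=2

[0,3] S   <
  [0,2] NP\S   >
    [0,1] "bone" : (NP\S)/(PP\N)
    [1,2] "liked" : PP\N
  [2,3] "found" : S\(NP\S)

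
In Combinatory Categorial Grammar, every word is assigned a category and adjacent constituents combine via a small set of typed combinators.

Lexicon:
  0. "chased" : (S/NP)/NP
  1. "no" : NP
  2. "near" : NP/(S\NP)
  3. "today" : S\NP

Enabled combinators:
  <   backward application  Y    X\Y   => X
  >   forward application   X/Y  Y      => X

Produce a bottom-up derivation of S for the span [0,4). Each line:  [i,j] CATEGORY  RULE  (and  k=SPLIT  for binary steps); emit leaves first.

[0,4] S   >
  [0,2] S/NP   >
    [0,1] "chased" : (S/NP)/NP
    [1,2] "no" : NP
  [2,4] NP   >
    [2,3] "near" : NP/(S\NP)
    [3,4] "today" : S\NP

[0,1] (S/NP)/NP  lex  "chased"
[1,2] NP  lex  "no"
[0,2] S/NP  >  k=1
[2,3] NP/(S\NP)  lex  "near"
[3,4] S\NP  lex  "today"
[2,4] NP  >  k=3
[0,4] S  >  k=2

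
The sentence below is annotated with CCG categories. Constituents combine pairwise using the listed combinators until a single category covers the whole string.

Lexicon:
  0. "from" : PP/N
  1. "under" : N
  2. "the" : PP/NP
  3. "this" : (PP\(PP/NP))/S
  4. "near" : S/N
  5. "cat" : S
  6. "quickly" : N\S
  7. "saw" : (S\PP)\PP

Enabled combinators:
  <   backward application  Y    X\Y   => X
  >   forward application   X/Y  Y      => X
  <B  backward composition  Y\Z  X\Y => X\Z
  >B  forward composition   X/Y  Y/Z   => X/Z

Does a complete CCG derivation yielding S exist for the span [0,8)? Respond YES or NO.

YES

[0,8] S   <
  [0,2] PP   >
    [0,1] "from" : PP/N
    [1,2] "under" : N
  [2,8] S\PP   <
    [2,7] PP   <
      [2,3] "the" : PP/NP
      [3,7] PP\(PP/NP)   >
        [3,4] "this" : (PP\(PP/NP))/S
        [4,7] S   >
          [4,5] "near" : S/N
          [5,7] N   <
            [5,6] "cat" : S
            [6,7] "quickly" : N\S
    [7,8] "saw" : (S\PP)\PP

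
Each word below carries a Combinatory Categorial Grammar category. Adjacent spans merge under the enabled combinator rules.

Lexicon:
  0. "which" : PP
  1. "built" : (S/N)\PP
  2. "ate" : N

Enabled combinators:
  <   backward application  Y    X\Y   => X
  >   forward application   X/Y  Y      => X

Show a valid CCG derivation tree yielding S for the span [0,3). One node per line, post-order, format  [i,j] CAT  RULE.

[0,1] PP  lex  "which"
[1,2] (S/N)\PP  lex  "built"
[0,2] S/N  <  k=1
[2,3] N  lex  "ate"
[0,3] S  >  k=2

[0,3] S   >
  [0,2] S/N   <
    [0,1] "which" : PP
    [1,2] "built" : (S/N)\PP
  [2,3] "ate" : N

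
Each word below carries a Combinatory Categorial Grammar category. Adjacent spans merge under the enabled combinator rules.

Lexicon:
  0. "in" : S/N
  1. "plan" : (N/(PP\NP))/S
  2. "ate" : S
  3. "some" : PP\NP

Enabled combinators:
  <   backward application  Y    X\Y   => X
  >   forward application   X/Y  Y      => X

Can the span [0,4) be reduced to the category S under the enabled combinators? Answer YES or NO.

YES

[0,4] S   >
  [0,1] "in" : S/N
  [1,4] N   >
    [1,3] N/(PP\NP)   >
      [1,2] "plan" : (N/(PP\NP))/S
      [2,3] "ate" : S
    [3,4] "some" : PP\NP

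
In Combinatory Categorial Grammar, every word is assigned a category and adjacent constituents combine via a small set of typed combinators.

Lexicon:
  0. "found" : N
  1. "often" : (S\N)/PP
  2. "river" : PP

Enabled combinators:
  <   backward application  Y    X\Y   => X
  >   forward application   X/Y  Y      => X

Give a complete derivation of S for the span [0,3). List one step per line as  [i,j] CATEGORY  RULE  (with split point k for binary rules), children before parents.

[0,3] S   <
  [0,1] "found" : N
  [1,3] S\N   >
    [1,2] "often" : (S\N)/PP
    [2,3] "river" : PP

[0,1] N  lex  "found"
[1,2] (S\N)/PP  lex  "often"
[2,3] PP  lex  "river"
[1,3] S\N  >  k=2
[0,3] S  <  k=1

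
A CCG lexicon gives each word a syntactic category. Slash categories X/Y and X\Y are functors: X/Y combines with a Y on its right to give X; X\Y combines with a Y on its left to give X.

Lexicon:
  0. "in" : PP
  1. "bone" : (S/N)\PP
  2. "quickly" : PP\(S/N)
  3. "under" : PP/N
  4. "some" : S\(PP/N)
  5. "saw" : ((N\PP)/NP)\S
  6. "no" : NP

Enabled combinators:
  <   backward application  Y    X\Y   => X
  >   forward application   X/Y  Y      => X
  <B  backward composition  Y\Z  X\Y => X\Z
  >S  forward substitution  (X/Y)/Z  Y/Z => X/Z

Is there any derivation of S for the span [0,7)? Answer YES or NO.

NO

PP (S/N)\PP PP\(S/N) PP/N S\(PP/N) ((N\PP)/NP)\S NP
CKY chart[0,7] = {N}; S ∉ chart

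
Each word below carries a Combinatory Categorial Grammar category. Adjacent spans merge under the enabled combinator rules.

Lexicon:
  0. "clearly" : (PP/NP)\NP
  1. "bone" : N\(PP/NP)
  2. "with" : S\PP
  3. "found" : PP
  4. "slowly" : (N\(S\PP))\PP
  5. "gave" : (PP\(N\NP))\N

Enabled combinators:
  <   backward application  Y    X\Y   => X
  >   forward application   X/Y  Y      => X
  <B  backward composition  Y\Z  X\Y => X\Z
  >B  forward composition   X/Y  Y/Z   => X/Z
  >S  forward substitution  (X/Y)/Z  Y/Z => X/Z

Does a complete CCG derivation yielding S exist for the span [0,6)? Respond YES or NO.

NO

(PP/NP)\NP N\(PP/NP) S\PP PP (N\(S\PP))\PP (PP\(N\NP))\N
CKY chart[0,6] = {PP}; S ∉ chart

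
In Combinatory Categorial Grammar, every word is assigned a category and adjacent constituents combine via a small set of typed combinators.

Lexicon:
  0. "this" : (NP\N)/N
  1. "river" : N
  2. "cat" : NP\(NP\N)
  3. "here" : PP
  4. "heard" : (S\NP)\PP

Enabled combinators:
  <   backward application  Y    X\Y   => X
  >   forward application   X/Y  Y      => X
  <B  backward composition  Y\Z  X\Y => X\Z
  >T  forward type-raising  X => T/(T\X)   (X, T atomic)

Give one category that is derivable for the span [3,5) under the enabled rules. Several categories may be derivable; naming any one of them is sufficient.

[0,5] S   <
  [0,3] NP   <
    [0,2] NP\N   >
      [0,1] "this" : (NP\N)/N
      [1,2] "river" : N
    [2,3] "cat" : NP\(NP\N)
  [3,5] S\NP   <
    [3,4] "here" : PP
    [4,5] "heard" : (S\NP)\PP

S\NP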